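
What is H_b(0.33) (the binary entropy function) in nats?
0.6342 nats

The binary entropy function is:
H(p) = -p log(p) - (1-p) log(1-p)

H(0.33) = -0.33 × log_e(0.33) - 0.67 × log_e(0.67)
H(0.33) = 0.6342 nats

Note: Binary entropy is maximized at p=0.5 (H=1 bit) and minimized at p=0 or p=1 (H=0).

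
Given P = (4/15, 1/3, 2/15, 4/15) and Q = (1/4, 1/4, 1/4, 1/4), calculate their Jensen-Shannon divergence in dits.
0.0053 dits

Jensen-Shannon divergence is:
JSD(P||Q) = 0.5 × D_KL(P||M) + 0.5 × D_KL(Q||M)
where M = 0.5 × (P + Q) is the mixture distribution.

M = 0.5 × (4/15, 1/3, 2/15, 4/15) + 0.5 × (1/4, 1/4, 1/4, 1/4) = (0.258333, 7/24, 0.191667, 0.258333)

D_KL(P||M) = 0.0057 dits
D_KL(Q||M) = 0.0050 dits

JSD(P||Q) = 0.5 × 0.0057 + 0.5 × 0.0050 = 0.0053 dits

Unlike KL divergence, JSD is symmetric and bounded: 0 ≤ JSD ≤ log(2).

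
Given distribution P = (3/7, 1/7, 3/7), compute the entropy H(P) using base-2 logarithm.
1.4488 bits

Shannon entropy is H(X) = -Σ p(x) log p(x).

For P = (3/7, 1/7, 3/7):
H = -3/7 × log_2(3/7) -1/7 × log_2(1/7) -3/7 × log_2(3/7)
H = 1.4488 bits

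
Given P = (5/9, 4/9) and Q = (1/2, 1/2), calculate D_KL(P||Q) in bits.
0.0089 bits

KL divergence: D_KL(P||Q) = Σ p(x) log(p(x)/q(x))

Computing term by term:
  x=0: 5/9 × log_2[(5/9)/(1/2)] = 5/9 × 0.1520 = 0.0844
  x=1: 4/9 × log_2[(4/9)/(1/2)] = 4/9 × -0.1699 = -0.0755

D_KL(P||Q) = 0.0089 bits

Note: KL divergence is always non-negative and equals 0 iff P = Q.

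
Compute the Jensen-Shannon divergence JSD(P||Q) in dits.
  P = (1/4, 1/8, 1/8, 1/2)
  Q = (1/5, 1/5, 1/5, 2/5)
0.0056 dits

Jensen-Shannon divergence is:
JSD(P||Q) = 0.5 × D_KL(P||M) + 0.5 × D_KL(Q||M)
where M = 0.5 × (P + Q) is the mixture distribution.

M = 0.5 × (1/4, 1/8, 1/8, 1/2) + 0.5 × (1/5, 1/5, 1/5, 2/5) = (9/40, 0.1625, 0.1625, 9/20)

D_KL(P||M) = 0.0058 dits
D_KL(Q||M) = 0.0054 dits

JSD(P||Q) = 0.5 × 0.0058 + 0.5 × 0.0054 = 0.0056 dits

Unlike KL divergence, JSD is symmetric and bounded: 0 ≤ JSD ≤ log(2).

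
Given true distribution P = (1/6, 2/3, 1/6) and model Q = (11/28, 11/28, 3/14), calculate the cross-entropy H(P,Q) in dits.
0.4496 dits

Cross-entropy: H(P,Q) = -Σ p(x) log q(x)

Alternatively: H(P,Q) = H(P) + D_KL(P||Q)
H(P) = 0.3768 dits
D_KL(P||Q) = 0.0729 dits

H(P,Q) = 0.3768 + 0.0729 = 0.4496 dits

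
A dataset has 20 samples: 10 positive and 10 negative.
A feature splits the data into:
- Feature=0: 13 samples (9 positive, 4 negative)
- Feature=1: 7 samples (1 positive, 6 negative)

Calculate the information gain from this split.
0.2141 bits

Information Gain = H(Y) - H(Y|Feature)

Before split:
P(positive) = 10/20 = 0.5000
H(Y) = 1.0000 bits

After split:
Feature=0: H = 0.8905 bits (weight = 13/20)
Feature=1: H = 0.5917 bits (weight = 7/20)
H(Y|Feature) = (13/20)×0.8905 + (7/20)×0.5917 = 0.7859 bits

Information Gain = 1.0000 - 0.7859 = 0.2141 bits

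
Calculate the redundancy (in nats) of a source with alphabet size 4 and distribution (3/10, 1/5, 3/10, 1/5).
0.0201 nats

Redundancy measures how far a source is from maximum entropy:
R = H_max - H(X)

Maximum entropy for 4 symbols: H_max = log_e(4) = 1.3863 nats
Actual entropy: H(X) = 1.3662 nats
Redundancy: R = 1.3863 - 1.3662 = 0.0201 nats

This redundancy represents potential for compression: the source could be compressed by 0.0201 nats per symbol.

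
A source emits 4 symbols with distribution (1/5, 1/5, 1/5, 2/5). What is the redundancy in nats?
0.0541 nats

Redundancy measures how far a source is from maximum entropy:
R = H_max - H(X)

Maximum entropy for 4 symbols: H_max = log_e(4) = 1.3863 nats
Actual entropy: H(X) = 1.3322 nats
Redundancy: R = 1.3863 - 1.3322 = 0.0541 nats

This redundancy represents potential for compression: the source could be compressed by 0.0541 nats per symbol.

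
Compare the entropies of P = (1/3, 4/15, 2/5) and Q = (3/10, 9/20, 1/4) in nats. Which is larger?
P

Computing entropies in nats:
H(P) = 1.0852
H(Q) = 1.0671

Distribution P has higher entropy.

Intuition: The distribution closer to uniform (more spread out) has higher entropy.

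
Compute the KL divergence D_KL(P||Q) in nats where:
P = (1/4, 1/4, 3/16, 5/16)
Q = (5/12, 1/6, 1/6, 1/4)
0.0655 nats

KL divergence: D_KL(P||Q) = Σ p(x) log(p(x)/q(x))

Computing term by term:
  x=0: 1/4 × log_e[(1/4)/(5/12)] = 1/4 × -0.5108 = -0.1277
  x=1: 1/4 × log_e[(1/4)/(1/6)] = 1/4 × 0.4055 = 0.1014
  x=2: 3/16 × log_e[(3/16)/(1/6)] = 3/16 × 0.1178 = 0.0221
  x=3: 5/16 × log_e[(5/16)/(1/4)] = 5/16 × 0.2231 = 0.0697

D_KL(P||Q) = 0.0655 nats

Note: KL divergence is always non-negative and equals 0 iff P = Q.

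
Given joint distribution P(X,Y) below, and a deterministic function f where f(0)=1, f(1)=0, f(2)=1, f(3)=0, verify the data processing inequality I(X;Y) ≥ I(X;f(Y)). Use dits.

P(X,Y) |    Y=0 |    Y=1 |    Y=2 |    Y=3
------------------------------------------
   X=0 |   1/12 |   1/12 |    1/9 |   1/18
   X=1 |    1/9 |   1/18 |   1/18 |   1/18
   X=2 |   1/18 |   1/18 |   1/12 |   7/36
I(X;Y) = 0.0312, I(X;f(Y)) = 0.0114, inequality holds: 0.0312 ≥ 0.0114

Data Processing Inequality: For any Markov chain X → Y → Z, we have I(X;Y) ≥ I(X;Z).

Here Z = f(Y) is a deterministic function of Y, forming X → Y → Z.

Original I(X;Y) = 0.0312 dits

After applying f:
P(X,Z) where Z=f(Y):
- P(X,Z=0) = P(X,Y=1) + P(X,Y=3)
- P(X,Z=1) = P(X,Y=0) + P(X,Y=2)

I(X;Z) = I(X;f(Y)) = 0.0114 dits

Verification: 0.0312 ≥ 0.0114 ✓

Information cannot be created by processing; the function f can only lose information about X.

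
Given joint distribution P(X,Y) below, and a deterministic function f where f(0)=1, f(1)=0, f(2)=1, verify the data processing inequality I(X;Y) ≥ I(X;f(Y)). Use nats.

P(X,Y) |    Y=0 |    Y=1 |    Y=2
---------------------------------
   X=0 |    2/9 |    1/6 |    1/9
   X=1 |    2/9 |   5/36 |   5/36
I(X;Y) = 0.0028, I(X;f(Y)) = 0.0018, inequality holds: 0.0028 ≥ 0.0018

Data Processing Inequality: For any Markov chain X → Y → Z, we have I(X;Y) ≥ I(X;Z).

Here Z = f(Y) is a deterministic function of Y, forming X → Y → Z.

Original I(X;Y) = 0.0028 nats

After applying f:
P(X,Z) where Z=f(Y):
- P(X,Z=0) = P(X,Y=1)
- P(X,Z=1) = P(X,Y=0) + P(X,Y=2)

I(X;Z) = I(X;f(Y)) = 0.0018 nats

Verification: 0.0028 ≥ 0.0018 ✓

Information cannot be created by processing; the function f can only lose information about X.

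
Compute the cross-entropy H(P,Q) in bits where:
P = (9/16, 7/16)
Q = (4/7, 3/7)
0.9889 bits

Cross-entropy: H(P,Q) = -Σ p(x) log q(x)

Alternatively: H(P,Q) = H(P) + D_KL(P||Q)
H(P) = 0.9887 bits
D_KL(P||Q) = 0.0002 bits

H(P,Q) = 0.9887 + 0.0002 = 0.9889 bits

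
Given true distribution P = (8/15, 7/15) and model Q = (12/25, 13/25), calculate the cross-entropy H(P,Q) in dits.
0.3025 dits

Cross-entropy: H(P,Q) = -Σ p(x) log q(x)

Alternatively: H(P,Q) = H(P) + D_KL(P||Q)
H(P) = 0.3001 dits
D_KL(P||Q) = 0.0025 dits

H(P,Q) = 0.3001 + 0.0025 = 0.3025 dits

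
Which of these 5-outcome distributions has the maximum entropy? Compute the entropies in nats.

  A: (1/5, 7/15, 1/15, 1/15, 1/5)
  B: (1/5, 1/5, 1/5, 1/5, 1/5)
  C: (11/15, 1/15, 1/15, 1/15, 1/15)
B

For a discrete distribution over n outcomes, entropy is maximized by the uniform distribution.

Computing entropies:
H(A) = 1.3605 nats
H(B) = 1.6094 nats
H(C) = 0.9496 nats

The uniform distribution (where all probabilities equal 1/5) achieves the maximum entropy of log_e(5) = 1.6094 nats.

Distribution B has the highest entropy.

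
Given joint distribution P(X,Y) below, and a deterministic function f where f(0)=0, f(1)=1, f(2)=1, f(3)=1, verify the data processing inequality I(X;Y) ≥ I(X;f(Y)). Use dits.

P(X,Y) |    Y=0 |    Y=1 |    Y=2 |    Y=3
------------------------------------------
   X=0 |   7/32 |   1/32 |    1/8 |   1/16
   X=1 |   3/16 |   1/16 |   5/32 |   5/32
I(X;Y) = 0.0092, I(X;f(Y)) = 0.0062, inequality holds: 0.0092 ≥ 0.0062

Data Processing Inequality: For any Markov chain X → Y → Z, we have I(X;Y) ≥ I(X;Z).

Here Z = f(Y) is a deterministic function of Y, forming X → Y → Z.

Original I(X;Y) = 0.0092 dits

After applying f:
P(X,Z) where Z=f(Y):
- P(X,Z=0) = P(X,Y=0)
- P(X,Z=1) = P(X,Y=1) + P(X,Y=2) + P(X,Y=3)

I(X;Z) = I(X;f(Y)) = 0.0062 dits

Verification: 0.0092 ≥ 0.0062 ✓

Information cannot be created by processing; the function f can only lose information about X.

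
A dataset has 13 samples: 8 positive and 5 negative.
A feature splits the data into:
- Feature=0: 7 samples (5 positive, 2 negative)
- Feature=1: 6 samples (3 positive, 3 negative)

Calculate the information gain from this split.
0.0349 bits

Information Gain = H(Y) - H(Y|Feature)

Before split:
P(positive) = 8/13 = 0.6154
H(Y) = 0.9612 bits

After split:
Feature=0: H = 0.8631 bits (weight = 7/13)
Feature=1: H = 1.0000 bits (weight = 6/13)
H(Y|Feature) = (7/13)×0.8631 + (6/13)×1.0000 = 0.9263 bits

Information Gain = 0.9612 - 0.9263 = 0.0349 bits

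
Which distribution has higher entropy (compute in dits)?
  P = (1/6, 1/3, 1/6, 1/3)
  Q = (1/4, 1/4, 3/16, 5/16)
Q

Computing entropies in dits:
H(P) = 0.5775
H(Q) = 0.5952

Distribution Q has higher entropy.

Intuition: The distribution closer to uniform (more spread out) has higher entropy.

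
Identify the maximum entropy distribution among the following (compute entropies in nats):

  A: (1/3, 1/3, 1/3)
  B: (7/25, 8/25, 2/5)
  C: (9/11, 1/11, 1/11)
A

For a discrete distribution over n outcomes, entropy is maximized by the uniform distribution.

Computing entropies:
H(A) = 1.0986 nats
H(B) = 1.0876 nats
H(C) = 0.6002 nats

The uniform distribution (where all probabilities equal 1/3) achieves the maximum entropy of log_e(3) = 1.0986 nats.

Distribution A has the highest entropy.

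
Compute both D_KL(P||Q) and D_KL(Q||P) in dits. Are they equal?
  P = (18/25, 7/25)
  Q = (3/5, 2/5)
D_KL(P||Q) = 0.0136, D_KL(Q||P) = 0.0145

KL divergence is not symmetric: D_KL(P||Q) ≠ D_KL(Q||P) in general.

D_KL(P||Q) = 0.0136 dits
D_KL(Q||P) = 0.0145 dits

No, they are not equal!

This asymmetry is why KL divergence is not a true distance metric.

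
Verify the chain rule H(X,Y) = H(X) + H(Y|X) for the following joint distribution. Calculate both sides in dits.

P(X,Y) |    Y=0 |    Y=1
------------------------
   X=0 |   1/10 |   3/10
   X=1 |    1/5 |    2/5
H(X,Y) = 0.5558, H(X) = 0.2923, H(Y|X) = 0.2635 (all in dits)

Chain rule: H(X,Y) = H(X) + H(Y|X)

Left side — joint entropy directly:
H(X,Y) = -Σ p(x,y) log p(x,y) = 0.5558 dits

Right side — compute H(Y|X) from the conditional distributions:
P(X) = (2/5, 3/5), so H(X) = 0.2923 dits
H(Y|X) = Σ_x P(X=x) · H(Y|X=x):
  P(Y|X=0) = (1/4, 3/4), H(Y|X=0) = 0.2442, weight P(X=0) = 2/5
  P(Y|X=1) = (1/3, 2/3), H(Y|X=1) = 0.2764, weight P(X=1) = 3/5
H(Y|X) = 0.2635 dits

H(X) + H(Y|X) = 0.2923 + 0.2635 = 0.5558 dits

Both sides equal 0.5558 dits. ✓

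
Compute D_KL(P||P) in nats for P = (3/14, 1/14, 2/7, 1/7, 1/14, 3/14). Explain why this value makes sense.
0.0000 nats

KL divergence satisfies the Gibbs inequality: D_KL(P||Q) ≥ 0 for all distributions P, Q.

D_KL(P||Q) = Σ p(x) log(p(x)/q(x))
Each term is p(x) × log_e(p(x)/p(x)) = p(x) × log_e(1) = 0, so the sum is 0.
D_KL(P||Q) = 0.0000 nats

When P = Q, the KL divergence is exactly 0, as there is no 'divergence' between identical distributions.

This non-negativity is a fundamental property: relative entropy cannot be negative because it measures how different Q is from P.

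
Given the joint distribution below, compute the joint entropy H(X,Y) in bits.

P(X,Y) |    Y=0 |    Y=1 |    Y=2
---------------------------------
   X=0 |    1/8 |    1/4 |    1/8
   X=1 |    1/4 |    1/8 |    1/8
2.5000 bits

Joint entropy is H(X,Y) = -Σ_{x,y} p(x,y) log p(x,y).

Summing over all non-zero entries:
H(X,Y) = -[1/8·log_2(1/8) + 1/4·log_2(1/4) + 1/8·log_2(1/8) + 1/4·log_2(1/4) + 1/8·log_2(1/8) + 1/8·log_2(1/8)]
H(X,Y) = 2.5000 bits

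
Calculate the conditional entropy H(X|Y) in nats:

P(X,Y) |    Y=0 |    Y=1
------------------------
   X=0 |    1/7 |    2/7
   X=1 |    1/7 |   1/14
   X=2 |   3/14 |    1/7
1.0173 nats

Using the chain rule: H(X|Y) = H(X,Y) - H(Y)

First, compute H(X,Y) = 1.7105 nats

Marginal P(Y) = (1/2, 1/2)
H(Y) = 0.6931 nats

H(X|Y) = H(X,Y) - H(Y) = 1.7105 - 0.6931 = 1.0173 nats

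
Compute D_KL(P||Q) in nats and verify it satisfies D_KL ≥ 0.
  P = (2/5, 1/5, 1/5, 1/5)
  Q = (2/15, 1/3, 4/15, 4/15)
0.2222 nats

KL divergence satisfies the Gibbs inequality: D_KL(P||Q) ≥ 0 for all distributions P, Q.

D_KL(P||Q) = Σ p(x) log(p(x)/q(x))
Term by term:
  x=0: 2/5 × log_e[(2/5)/(2/15)] = 0.4394
  x=1: 1/5 × log_e[(1/5)/(1/3)] = -0.1022
  x=2: 1/5 × log_e[(1/5)/(4/15)] = -0.0575
  x=3: 1/5 × log_e[(1/5)/(4/15)] = -0.0575
D_KL(P||Q) = 0.2222 nats

D_KL(P||Q) = 0.2222 ≥ 0 ✓

This non-negativity is a fundamental property: relative entropy cannot be negative because it measures how different Q is from P.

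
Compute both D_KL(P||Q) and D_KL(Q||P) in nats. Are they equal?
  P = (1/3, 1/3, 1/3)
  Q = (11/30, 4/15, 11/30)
D_KL(P||Q) = 0.0108, D_KL(Q||P) = 0.0104

KL divergence is not symmetric: D_KL(P||Q) ≠ D_KL(Q||P) in general.

D_KL(P||Q) = 0.0108 nats
D_KL(Q||P) = 0.0104 nats

No, they are not equal!

This asymmetry is why KL divergence is not a true distance metric.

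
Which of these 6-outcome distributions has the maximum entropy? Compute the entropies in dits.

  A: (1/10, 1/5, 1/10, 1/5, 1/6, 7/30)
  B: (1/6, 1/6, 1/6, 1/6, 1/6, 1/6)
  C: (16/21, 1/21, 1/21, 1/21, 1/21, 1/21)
B

For a discrete distribution over n outcomes, entropy is maximized by the uniform distribution.

Computing entropies:
H(A) = 0.7568 dits
H(B) = 0.7782 dits
H(C) = 0.4048 dits

The uniform distribution (where all probabilities equal 1/6) achieves the maximum entropy of log_10(6) = 0.7782 dits.

Distribution B has the highest entropy.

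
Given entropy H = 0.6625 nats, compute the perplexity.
1.9396

Perplexity is e^H (or exp(H) for natural log).

H = 0.6625 nats
Perplexity = e^0.6625 = 1.9396

Interpretation: The model's uncertainty is equivalent to choosing uniformly among 1.9 options.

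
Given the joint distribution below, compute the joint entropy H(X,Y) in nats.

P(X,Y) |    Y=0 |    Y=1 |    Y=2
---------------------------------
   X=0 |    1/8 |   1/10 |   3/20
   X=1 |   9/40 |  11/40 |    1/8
1.7253 nats

Joint entropy is H(X,Y) = -Σ_{x,y} p(x,y) log p(x,y).

Summing over all non-zero entries:
H(X,Y) = -[1/8·log_e(1/8) + 1/10·log_e(1/10) + 3/20·log_e(3/20) + 9/40·log_e(9/40) + 11/40·log_e(11/40) + 1/8·log_e(1/8)]
H(X,Y) = 1.7253 nats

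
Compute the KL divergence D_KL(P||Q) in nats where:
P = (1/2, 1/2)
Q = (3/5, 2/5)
0.0204 nats

KL divergence: D_KL(P||Q) = Σ p(x) log(p(x)/q(x))

Computing term by term:
  x=0: 1/2 × log_e[(1/2)/(3/5)] = 1/2 × -0.1823 = -0.0912
  x=1: 1/2 × log_e[(1/2)/(2/5)] = 1/2 × 0.2231 = 0.1116

D_KL(P||Q) = 0.0204 nats

Note: KL divergence is always non-negative and equals 0 iff P = Q.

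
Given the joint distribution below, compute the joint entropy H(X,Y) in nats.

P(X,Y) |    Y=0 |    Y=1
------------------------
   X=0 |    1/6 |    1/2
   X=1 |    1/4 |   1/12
1.1988 nats

Joint entropy is H(X,Y) = -Σ_{x,y} p(x,y) log p(x,y).

Summing over all non-zero entries:
H(X,Y) = -[1/6·log_e(1/6) + 1/2·log_e(1/2) + 1/4·log_e(1/4) + 1/12·log_e(1/12)]
H(X,Y) = 1.1988 nats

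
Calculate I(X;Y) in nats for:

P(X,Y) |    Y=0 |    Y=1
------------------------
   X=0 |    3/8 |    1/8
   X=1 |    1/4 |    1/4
0.0338 nats

Mutual information: I(X;Y) = H(X) + H(Y) - H(X,Y)

Marginals:
P(X) = (1/2, 1/2), H(X) = 0.6931 nats
P(Y) = (5/8, 3/8), H(Y) = 0.6616 nats

Joint entropy: H(X,Y) = 1.3209 nats

I(X;Y) = 0.6931 + 0.6616 - 1.3209 = 0.0338 nats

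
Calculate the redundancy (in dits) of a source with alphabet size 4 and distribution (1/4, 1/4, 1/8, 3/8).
0.0284 dits

Redundancy measures how far a source is from maximum entropy:
R = H_max - H(X)

Maximum entropy for 4 symbols: H_max = log_10(4) = 0.6021 dits
Actual entropy: H(X) = 0.5737 dits
Redundancy: R = 0.6021 - 0.5737 = 0.0284 dits

This redundancy represents potential for compression: the source could be compressed by 0.0284 dits per symbol.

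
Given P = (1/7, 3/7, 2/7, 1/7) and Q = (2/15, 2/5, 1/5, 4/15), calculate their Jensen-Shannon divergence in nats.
0.0136 nats

Jensen-Shannon divergence is:
JSD(P||Q) = 0.5 × D_KL(P||M) + 0.5 × D_KL(Q||M)
where M = 0.5 × (P + Q) is the mixture distribution.

M = 0.5 × (1/7, 3/7, 2/7, 1/7) + 0.5 × (2/15, 2/5, 1/5, 4/15) = (0.138095, 0.414286, 0.242857, 0.204762)

D_KL(P||M) = 0.0144 nats
D_KL(Q||M) = 0.0129 nats

JSD(P||Q) = 0.5 × 0.0144 + 0.5 × 0.0129 = 0.0136 nats

Unlike KL divergence, JSD is symmetric and bounded: 0 ≤ JSD ≤ log(2).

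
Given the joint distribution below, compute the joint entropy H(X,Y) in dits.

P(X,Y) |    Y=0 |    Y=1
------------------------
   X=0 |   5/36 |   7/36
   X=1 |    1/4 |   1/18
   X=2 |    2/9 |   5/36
0.7418 dits

Joint entropy is H(X,Y) = -Σ_{x,y} p(x,y) log p(x,y).

Summing over all non-zero entries:
H(X,Y) = -[5/36·log_10(5/36) + 7/36·log_10(7/36) + 1/4·log_10(1/4) + 1/18·log_10(1/18) + 2/9·log_10(2/9) + 5/36·log_10(5/36)]
H(X,Y) = 0.7418 dits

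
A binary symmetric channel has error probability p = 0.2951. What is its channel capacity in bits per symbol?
0.1248 bits

For a binary symmetric channel (BSC) with error probability p:
Capacity C = 1 - H(p) bits per symbol

where H(p) = -p log₂(p) - (1-p) log₂(1-p) is the binary entropy function.

H(0.2951) = 0.8752 bits
C = 1 - 0.8752 = 0.1248 bits per symbol

This means we can reliably transmit up to 0.1248 bits of information per channel use.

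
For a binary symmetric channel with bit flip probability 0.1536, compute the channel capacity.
0.3812 bits

For a binary symmetric channel (BSC) with error probability p:
Capacity C = 1 - H(p) bits per symbol

where H(p) = -p log₂(p) - (1-p) log₂(1-p) is the binary entropy function.

H(0.1536) = 0.6188 bits
C = 1 - 0.6188 = 0.3812 bits per symbol

This means we can reliably transmit up to 0.3812 bits of information per channel use.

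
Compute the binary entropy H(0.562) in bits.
0.9889 bits

The binary entropy function is:
H(p) = -p log(p) - (1-p) log(1-p)

H(0.562) = -0.562 × log_2(0.562) - 0.438 × log_2(0.438)
H(0.562) = 0.9889 bits

Note: Binary entropy is maximized at p=0.5 (H=1 bit) and minimized at p=0 or p=1 (H=0).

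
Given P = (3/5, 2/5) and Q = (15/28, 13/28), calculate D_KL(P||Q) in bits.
0.0121 bits

KL divergence: D_KL(P||Q) = Σ p(x) log(p(x)/q(x))

Computing term by term:
  x=0: 3/5 × log_2[(3/5)/(15/28)] = 3/5 × 0.1635 = 0.0981
  x=1: 2/5 × log_2[(2/5)/(13/28)] = 2/5 × -0.2150 = -0.0860

D_KL(P||Q) = 0.0121 bits

Note: KL divergence is always non-negative and equals 0 iff P = Q.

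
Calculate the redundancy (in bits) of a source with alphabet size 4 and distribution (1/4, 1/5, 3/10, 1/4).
0.0145 bits

Redundancy measures how far a source is from maximum entropy:
R = H_max - H(X)

Maximum entropy for 4 symbols: H_max = log_2(4) = 2.0000 bits
Actual entropy: H(X) = 1.9855 bits
Redundancy: R = 2.0000 - 1.9855 = 0.0145 bits

This redundancy represents potential for compression: the source could be compressed by 0.0145 bits per symbol.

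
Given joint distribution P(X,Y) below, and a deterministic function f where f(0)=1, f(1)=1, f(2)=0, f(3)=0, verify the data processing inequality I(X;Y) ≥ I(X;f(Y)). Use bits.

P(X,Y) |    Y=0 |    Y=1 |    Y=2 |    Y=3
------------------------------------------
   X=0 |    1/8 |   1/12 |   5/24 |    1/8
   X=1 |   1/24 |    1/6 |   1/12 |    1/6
I(X;Y) = 0.0911, I(X;f(Y)) = 0.0036, inequality holds: 0.0911 ≥ 0.0036

Data Processing Inequality: For any Markov chain X → Y → Z, we have I(X;Y) ≥ I(X;Z).

Here Z = f(Y) is a deterministic function of Y, forming X → Y → Z.

Original I(X;Y) = 0.0911 bits

After applying f:
P(X,Z) where Z=f(Y):
- P(X,Z=0) = P(X,Y=2) + P(X,Y=3)
- P(X,Z=1) = P(X,Y=0) + P(X,Y=1)

I(X;Z) = I(X;f(Y)) = 0.0036 bits

Verification: 0.0911 ≥ 0.0036 ✓

Information cannot be created by processing; the function f can only lose information about X.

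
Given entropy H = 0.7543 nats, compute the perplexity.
2.1261

Perplexity is e^H (or exp(H) for natural log).

H = 0.7543 nats
Perplexity = e^0.7543 = 2.1261

Interpretation: The model's uncertainty is equivalent to choosing uniformly among 2.1 options.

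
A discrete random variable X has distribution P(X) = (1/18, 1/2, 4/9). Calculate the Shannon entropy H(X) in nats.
0.8676 nats

Shannon entropy is H(X) = -Σ p(x) log p(x).

For P = (1/18, 1/2, 4/9):
H = -1/18 × log_e(1/18) -1/2 × log_e(1/2) -4/9 × log_e(4/9)
H = 0.8676 nats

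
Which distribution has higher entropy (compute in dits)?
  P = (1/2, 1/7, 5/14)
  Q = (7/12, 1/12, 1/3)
P

Computing entropies in dits:
H(P) = 0.4309
H(Q) = 0.3855

Distribution P has higher entropy.

Intuition: The distribution closer to uniform (more spread out) has higher entropy.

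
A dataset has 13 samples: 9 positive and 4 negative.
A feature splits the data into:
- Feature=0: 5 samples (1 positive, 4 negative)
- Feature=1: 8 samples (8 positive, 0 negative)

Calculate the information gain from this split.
0.6128 bits

Information Gain = H(Y) - H(Y|Feature)

Before split:
P(positive) = 9/13 = 0.6923
H(Y) = 0.8905 bits

After split:
Feature=0: H = 0.7219 bits (weight = 5/13)
Feature=1: H = 0.0000 bits (weight = 8/13)
H(Y|Feature) = (5/13)×0.7219 + (8/13)×0.0000 = 0.2777 bits

Information Gain = 0.8905 - 0.2777 = 0.6128 bits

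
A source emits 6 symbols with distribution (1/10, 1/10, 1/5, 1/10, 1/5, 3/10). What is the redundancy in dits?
0.0417 dits

Redundancy measures how far a source is from maximum entropy:
R = H_max - H(X)

Maximum entropy for 6 symbols: H_max = log_10(6) = 0.7782 dits
Actual entropy: H(X) = 0.7365 dits
Redundancy: R = 0.7782 - 0.7365 = 0.0417 dits

This redundancy represents potential for compression: the source could be compressed by 0.0417 dits per symbol.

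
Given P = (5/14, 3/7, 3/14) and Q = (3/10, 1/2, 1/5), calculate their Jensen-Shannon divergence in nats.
0.0027 nats

Jensen-Shannon divergence is:
JSD(P||Q) = 0.5 × D_KL(P||M) + 0.5 × D_KL(Q||M)
where M = 0.5 × (P + Q) is the mixture distribution.

M = 0.5 × (5/14, 3/7, 3/14) + 0.5 × (3/10, 1/2, 1/5) = (0.328571, 13/28, 0.207143)

D_KL(P||M) = 0.0027 nats
D_KL(Q||M) = 0.0027 nats

JSD(P||Q) = 0.5 × 0.0027 + 0.5 × 0.0027 = 0.0027 nats

Unlike KL divergence, JSD is symmetric and bounded: 0 ≤ JSD ≤ log(2).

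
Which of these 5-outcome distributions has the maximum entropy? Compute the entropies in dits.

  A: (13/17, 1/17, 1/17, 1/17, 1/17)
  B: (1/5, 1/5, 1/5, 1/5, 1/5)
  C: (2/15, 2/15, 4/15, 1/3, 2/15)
B

For a discrete distribution over n outcomes, entropy is maximized by the uniform distribution.

Computing entropies:
H(A) = 0.3786 dits
H(B) = 0.6990 dits
H(C) = 0.6621 dits

The uniform distribution (where all probabilities equal 1/5) achieves the maximum entropy of log_10(5) = 0.6990 dits.

Distribution B has the highest entropy.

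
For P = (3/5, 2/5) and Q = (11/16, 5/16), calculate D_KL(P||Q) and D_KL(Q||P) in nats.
D_KL(P||Q) = 0.0171, D_KL(Q||P) = 0.0164

KL divergence is not symmetric: D_KL(P||Q) ≠ D_KL(Q||P) in general.

D_KL(P||Q) = 0.0171 nats
D_KL(Q||P) = 0.0164 nats

No, they are not equal!

This asymmetry is why KL divergence is not a true distance metric.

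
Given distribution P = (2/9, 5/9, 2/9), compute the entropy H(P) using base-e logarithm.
0.9950 nats

Shannon entropy is H(X) = -Σ p(x) log p(x).

For P = (2/9, 5/9, 2/9):
H = -2/9 × log_e(2/9) -5/9 × log_e(5/9) -2/9 × log_e(2/9)
H = 0.9950 nats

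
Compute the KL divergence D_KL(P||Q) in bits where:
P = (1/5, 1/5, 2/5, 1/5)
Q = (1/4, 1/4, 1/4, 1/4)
0.0781 bits

KL divergence: D_KL(P||Q) = Σ p(x) log(p(x)/q(x))

Computing term by term:
  x=0: 1/5 × log_2[(1/5)/(1/4)] = 1/5 × -0.3219 = -0.0644
  x=1: 1/5 × log_2[(1/5)/(1/4)] = 1/5 × -0.3219 = -0.0644
  x=2: 2/5 × log_2[(2/5)/(1/4)] = 2/5 × 0.6781 = 0.2712
  x=3: 1/5 × log_2[(1/5)/(1/4)] = 1/5 × -0.3219 = -0.0644

D_KL(P||Q) = 0.0781 bits

Note: KL divergence is always non-negative and equals 0 iff P = Q.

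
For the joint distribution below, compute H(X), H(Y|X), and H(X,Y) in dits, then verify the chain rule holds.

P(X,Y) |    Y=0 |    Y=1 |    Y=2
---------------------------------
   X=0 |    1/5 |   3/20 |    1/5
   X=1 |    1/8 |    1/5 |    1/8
H(X,Y) = 0.7687, H(X) = 0.2989, H(Y|X) = 0.4699 (all in dits)

Chain rule: H(X,Y) = H(X) + H(Y|X)

Left side — joint entropy directly:
H(X,Y) = -Σ p(x,y) log p(x,y) = 0.7687 dits

Right side — compute H(Y|X) from the conditional distributions:
P(X) = (11/20, 9/20), so H(X) = 0.2989 dits
H(Y|X) = Σ_x P(X=x) · H(Y|X=x):
  P(Y|X=0) = (4/11, 3/11, 4/11), H(Y|X=0) = 0.4734, weight P(X=0) = 11/20
  P(Y|X=1) = (5/18, 4/9, 5/18), H(Y|X=1) = 0.4656, weight P(X=1) = 9/20
H(Y|X) = 0.4699 dits

H(X) + H(Y|X) = 0.2989 + 0.4699 = 0.7687 dits

Both sides equal 0.7687 dits. ✓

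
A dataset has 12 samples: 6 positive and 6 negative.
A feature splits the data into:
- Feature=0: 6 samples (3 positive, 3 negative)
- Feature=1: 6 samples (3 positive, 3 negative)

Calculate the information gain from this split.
0.0000 bits

Information Gain = H(Y) - H(Y|Feature)

Before split:
P(positive) = 6/12 = 0.5000
H(Y) = 1.0000 bits

After split:
Feature=0: H = 1.0000 bits (weight = 6/12)
Feature=1: H = 1.0000 bits (weight = 6/12)
H(Y|Feature) = (6/12)×1.0000 + (6/12)×1.0000 = 1.0000 bits

Information Gain = 1.0000 - 1.0000 = 0.0000 bits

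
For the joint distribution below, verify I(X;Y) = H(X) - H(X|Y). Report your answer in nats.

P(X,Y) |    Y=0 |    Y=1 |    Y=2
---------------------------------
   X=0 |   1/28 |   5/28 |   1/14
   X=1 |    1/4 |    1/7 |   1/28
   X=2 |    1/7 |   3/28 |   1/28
I(X;Y) = 0.0882 nats

Mutual information has multiple equivalent forms:
- I(X;Y) = H(X) - H(X|Y)
- I(X;Y) = H(Y) - H(Y|X)
- I(X;Y) = H(X) + H(Y) - H(X,Y)

Computing all quantities:
H(X) = 1.0790, H(Y) = 1.0042, H(X,Y) = 1.9950
H(X|Y) = 0.9908, H(Y|X) = 0.9160

Verification:
H(X) - H(X|Y) = 1.0790 - 0.9908 = 0.0882
H(Y) - H(Y|X) = 1.0042 - 0.9160 = 0.0882
H(X) + H(Y) - H(X,Y) = 1.0790 + 1.0042 - 1.9950 = 0.0882

All forms give I(X;Y) = 0.0882 nats. ✓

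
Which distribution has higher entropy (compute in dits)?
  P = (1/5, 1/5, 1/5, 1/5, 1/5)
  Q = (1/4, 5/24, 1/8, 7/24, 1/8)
P

Computing entropies in dits:
H(P) = 0.6990
H(Q) = 0.6743

Distribution P has higher entropy.

Intuition: The distribution closer to uniform (more spread out) has higher entropy.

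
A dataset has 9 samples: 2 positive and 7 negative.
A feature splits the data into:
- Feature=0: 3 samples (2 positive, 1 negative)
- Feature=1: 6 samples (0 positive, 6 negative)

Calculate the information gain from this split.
0.4581 bits

Information Gain = H(Y) - H(Y|Feature)

Before split:
P(positive) = 2/9 = 0.2222
H(Y) = 0.7642 bits

After split:
Feature=0: H = 0.9183 bits (weight = 3/9)
Feature=1: H = 0.0000 bits (weight = 6/9)
H(Y|Feature) = (3/9)×0.9183 + (6/9)×0.0000 = 0.3061 bits

Information Gain = 0.7642 - 0.3061 = 0.4581 bits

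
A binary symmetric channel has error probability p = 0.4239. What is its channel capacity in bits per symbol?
0.0168 bits

For a binary symmetric channel (BSC) with error probability p:
Capacity C = 1 - H(p) bits per symbol

where H(p) = -p log₂(p) - (1-p) log₂(1-p) is the binary entropy function.

H(0.4239) = 0.9832 bits
C = 1 - 0.9832 = 0.0168 bits per symbol

This means we can reliably transmit up to 0.0168 bits of information per channel use.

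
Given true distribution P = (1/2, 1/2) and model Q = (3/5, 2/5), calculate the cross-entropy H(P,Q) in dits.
0.3099 dits

Cross-entropy: H(P,Q) = -Σ p(x) log q(x)

Alternatively: H(P,Q) = H(P) + D_KL(P||Q)
H(P) = 0.3010 dits
D_KL(P||Q) = 0.0089 dits

H(P,Q) = 0.3010 + 0.0089 = 0.3099 dits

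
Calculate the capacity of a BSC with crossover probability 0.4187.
0.0192 bits

For a binary symmetric channel (BSC) with error probability p:
Capacity C = 1 - H(p) bits per symbol

where H(p) = -p log₂(p) - (1-p) log₂(1-p) is the binary entropy function.

H(0.4187) = 0.9808 bits
C = 1 - 0.9808 = 0.0192 bits per symbol

This means we can reliably transmit up to 0.0192 bits of information per channel use.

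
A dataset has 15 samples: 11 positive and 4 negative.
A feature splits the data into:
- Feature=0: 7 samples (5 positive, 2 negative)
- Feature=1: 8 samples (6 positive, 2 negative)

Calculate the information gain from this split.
0.0012 bits

Information Gain = H(Y) - H(Y|Feature)

Before split:
P(positive) = 11/15 = 0.7333
H(Y) = 0.8366 bits

After split:
Feature=0: H = 0.8631 bits (weight = 7/15)
Feature=1: H = 0.8113 bits (weight = 8/15)
H(Y|Feature) = (7/15)×0.8631 + (8/15)×0.8113 = 0.8355 bits

Information Gain = 0.8366 - 0.8355 = 0.0012 bits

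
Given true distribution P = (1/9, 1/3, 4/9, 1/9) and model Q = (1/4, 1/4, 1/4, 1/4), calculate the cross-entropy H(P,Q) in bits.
2.0000 bits

Cross-entropy: H(P,Q) = -Σ p(x) log q(x)

Alternatively: H(P,Q) = H(P) + D_KL(P||Q)
H(P) = 1.7527 bits
D_KL(P||Q) = 0.2473 bits

H(P,Q) = 1.7527 + 0.2473 = 2.0000 bits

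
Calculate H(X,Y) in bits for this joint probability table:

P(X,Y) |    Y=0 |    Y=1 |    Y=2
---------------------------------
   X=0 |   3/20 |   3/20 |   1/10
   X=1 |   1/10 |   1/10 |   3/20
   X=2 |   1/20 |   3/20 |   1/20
3.0710 bits

Joint entropy is H(X,Y) = -Σ_{x,y} p(x,y) log p(x,y).

Summing over all non-zero entries:
H(X,Y) = -[3/20·log_2(3/20) + 3/20·log_2(3/20) + 1/10·log_2(1/10) + 1/10·log_2(1/10) + 1/10·log_2(1/10) + 3/20·log_2(3/20) + 1/20·log_2(1/20) + 3/20·log_2(3/20) + 1/20·log_2(1/20)]
H(X,Y) = 3.0710 bits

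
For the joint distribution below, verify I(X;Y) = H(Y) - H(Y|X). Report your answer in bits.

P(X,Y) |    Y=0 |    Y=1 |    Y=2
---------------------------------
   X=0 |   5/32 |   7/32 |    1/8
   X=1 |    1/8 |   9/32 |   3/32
I(X;Y) = 0.0114 bits

Mutual information has multiple equivalent forms:
- I(X;Y) = H(X) - H(X|Y)
- I(X;Y) = H(Y) - H(Y|X)
- I(X;Y) = H(X) + H(Y) - H(X,Y)

Computing all quantities:
H(X) = 1.0000, H(Y) = 1.4943, H(X,Y) = 2.4830
H(X|Y) = 0.9886, H(Y|X) = 1.4830

Verification:
H(X) - H(X|Y) = 1.0000 - 0.9886 = 0.0114
H(Y) - H(Y|X) = 1.4943 - 1.4830 = 0.0114
H(X) + H(Y) - H(X,Y) = 1.0000 + 1.4943 - 2.4830 = 0.0114

All forms give I(X;Y) = 0.0114 bits. ✓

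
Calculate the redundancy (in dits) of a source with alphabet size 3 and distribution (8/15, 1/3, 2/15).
0.0558 dits

Redundancy measures how far a source is from maximum entropy:
R = H_max - H(X)

Maximum entropy for 3 symbols: H_max = log_10(3) = 0.4771 dits
Actual entropy: H(X) = 0.4213 dits
Redundancy: R = 0.4771 - 0.4213 = 0.0558 dits

This redundancy represents potential for compression: the source could be compressed by 0.0558 dits per symbol.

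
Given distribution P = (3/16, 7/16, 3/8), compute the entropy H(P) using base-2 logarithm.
1.5052 bits

Shannon entropy is H(X) = -Σ p(x) log p(x).

For P = (3/16, 7/16, 3/8):
H = -3/16 × log_2(3/16) -7/16 × log_2(7/16) -3/8 × log_2(3/8)
H = 1.5052 bits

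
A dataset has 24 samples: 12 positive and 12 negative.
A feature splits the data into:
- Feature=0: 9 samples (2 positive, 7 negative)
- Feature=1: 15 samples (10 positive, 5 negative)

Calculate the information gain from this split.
0.1395 bits

Information Gain = H(Y) - H(Y|Feature)

Before split:
P(positive) = 12/24 = 0.5000
H(Y) = 1.0000 bits

After split:
Feature=0: H = 0.7642 bits (weight = 9/24)
Feature=1: H = 0.9183 bits (weight = 15/24)
H(Y|Feature) = (9/24)×0.7642 + (15/24)×0.9183 = 0.8605 bits

Information Gain = 1.0000 - 0.8605 = 0.1395 bits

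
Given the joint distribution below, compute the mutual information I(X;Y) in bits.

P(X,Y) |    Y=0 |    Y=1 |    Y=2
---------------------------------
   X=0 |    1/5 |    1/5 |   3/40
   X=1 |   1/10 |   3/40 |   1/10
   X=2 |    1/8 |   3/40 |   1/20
0.0362 bits

Mutual information: I(X;Y) = H(X) + H(Y) - H(X,Y)

Marginals:
P(X) = (19/40, 11/40, 1/4), H(X) = 1.5223 bits
P(Y) = (17/40, 7/20, 9/40), H(Y) = 1.5389 bits

Joint entropy: H(X,Y) = 3.0251 bits

I(X;Y) = 1.5223 + 1.5389 - 3.0251 = 0.0362 bits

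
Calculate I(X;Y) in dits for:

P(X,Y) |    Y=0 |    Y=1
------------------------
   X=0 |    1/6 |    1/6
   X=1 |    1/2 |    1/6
0.0133 dits

Mutual information: I(X;Y) = H(X) + H(Y) - H(X,Y)

Marginals:
P(X) = (1/3, 2/3), H(X) = 0.2764 dits
P(Y) = (2/3, 1/3), H(Y) = 0.2764 dits

Joint entropy: H(X,Y) = 0.5396 dits

I(X;Y) = 0.2764 + 0.2764 - 0.5396 = 0.0133 dits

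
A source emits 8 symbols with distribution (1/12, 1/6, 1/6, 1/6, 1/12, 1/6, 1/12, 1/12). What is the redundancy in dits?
0.0246 dits

Redundancy measures how far a source is from maximum entropy:
R = H_max - H(X)

Maximum entropy for 8 symbols: H_max = log_10(8) = 0.9031 dits
Actual entropy: H(X) = 0.8785 dits
Redundancy: R = 0.9031 - 0.8785 = 0.0246 dits

This redundancy represents potential for compression: the source could be compressed by 0.0246 dits per symbol.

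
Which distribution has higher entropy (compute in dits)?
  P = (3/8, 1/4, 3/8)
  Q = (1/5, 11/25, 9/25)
P

Computing entropies in dits:
H(P) = 0.4700
H(Q) = 0.4564

Distribution P has higher entropy.

Intuition: The distribution closer to uniform (more spread out) has higher entropy.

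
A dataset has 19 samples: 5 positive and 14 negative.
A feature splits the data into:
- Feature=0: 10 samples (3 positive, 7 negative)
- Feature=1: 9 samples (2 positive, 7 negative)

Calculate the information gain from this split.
0.0056 bits

Information Gain = H(Y) - H(Y|Feature)

Before split:
P(positive) = 5/19 = 0.2632
H(Y) = 0.8315 bits

After split:
Feature=0: H = 0.8813 bits (weight = 10/19)
Feature=1: H = 0.7642 bits (weight = 9/19)
H(Y|Feature) = (10/19)×0.8813 + (9/19)×0.7642 = 0.8258 bits

Information Gain = 0.8315 - 0.8258 = 0.0056 bits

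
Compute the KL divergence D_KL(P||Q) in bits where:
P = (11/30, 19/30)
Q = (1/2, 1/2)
0.0519 bits

KL divergence: D_KL(P||Q) = Σ p(x) log(p(x)/q(x))

Computing term by term:
  x=0: 11/30 × log_2[(11/30)/(1/2)] = 11/30 × -0.4475 = -0.1641
  x=1: 19/30 × log_2[(19/30)/(1/2)] = 19/30 × 0.3410 = 0.2160

D_KL(P||Q) = 0.0519 bits

Note: KL divergence is always non-negative and equals 0 iff P = Q.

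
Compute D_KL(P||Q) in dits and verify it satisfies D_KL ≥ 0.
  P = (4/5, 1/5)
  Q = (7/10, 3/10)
0.0112 dits

KL divergence satisfies the Gibbs inequality: D_KL(P||Q) ≥ 0 for all distributions P, Q.

D_KL(P||Q) = Σ p(x) log(p(x)/q(x))
Term by term:
  x=0: 4/5 × log_10[(4/5)/(7/10)] = 0.0464
  x=1: 1/5 × log_10[(1/5)/(3/10)] = -0.0352
D_KL(P||Q) = 0.0112 dits

D_KL(P||Q) = 0.0112 ≥ 0 ✓

This non-negativity is a fundamental property: relative entropy cannot be negative because it measures how different Q is from P.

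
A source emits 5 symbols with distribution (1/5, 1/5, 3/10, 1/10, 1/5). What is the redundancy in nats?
0.0523 nats

Redundancy measures how far a source is from maximum entropy:
R = H_max - H(X)

Maximum entropy for 5 symbols: H_max = log_e(5) = 1.6094 nats
Actual entropy: H(X) = 1.5571 nats
Redundancy: R = 1.6094 - 1.5571 = 0.0523 nats

This redundancy represents potential for compression: the source could be compressed by 0.0523 nats per symbol.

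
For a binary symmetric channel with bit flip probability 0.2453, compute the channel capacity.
0.1963 bits

For a binary symmetric channel (BSC) with error probability p:
Capacity C = 1 - H(p) bits per symbol

where H(p) = -p log₂(p) - (1-p) log₂(1-p) is the binary entropy function.

H(0.2453) = 0.8037 bits
C = 1 - 0.8037 = 0.1963 bits per symbol

This means we can reliably transmit up to 0.1963 bits of information per channel use.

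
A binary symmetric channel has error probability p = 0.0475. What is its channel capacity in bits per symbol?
0.7243 bits

For a binary symmetric channel (BSC) with error probability p:
Capacity C = 1 - H(p) bits per symbol

where H(p) = -p log₂(p) - (1-p) log₂(1-p) is the binary entropy function.

H(0.0475) = 0.2757 bits
C = 1 - 0.2757 = 0.7243 bits per symbol

This means we can reliably transmit up to 0.7243 bits of information per channel use.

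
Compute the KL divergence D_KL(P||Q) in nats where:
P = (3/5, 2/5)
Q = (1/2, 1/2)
0.0201 nats

KL divergence: D_KL(P||Q) = Σ p(x) log(p(x)/q(x))

Computing term by term:
  x=0: 3/5 × log_e[(3/5)/(1/2)] = 3/5 × 0.1823 = 0.1094
  x=1: 2/5 × log_e[(2/5)/(1/2)] = 2/5 × -0.2231 = -0.0893

D_KL(P||Q) = 0.0201 nats

Note: KL divergence is always non-negative and equals 0 iff P = Q.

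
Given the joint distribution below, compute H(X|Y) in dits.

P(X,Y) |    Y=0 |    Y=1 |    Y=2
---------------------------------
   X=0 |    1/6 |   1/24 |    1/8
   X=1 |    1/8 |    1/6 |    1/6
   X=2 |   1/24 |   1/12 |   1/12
0.4349 dits

Using the chain rule: H(X|Y) = H(X,Y) - H(Y)

First, compute H(X,Y) = 0.9097 dits

Marginal P(Y) = (1/3, 7/24, 3/8)
H(Y) = 0.4749 dits

H(X|Y) = H(X,Y) - H(Y) = 0.9097 - 0.4749 = 0.4349 dits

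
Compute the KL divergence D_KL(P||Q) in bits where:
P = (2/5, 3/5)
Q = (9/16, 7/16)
0.0767 bits

KL divergence: D_KL(P||Q) = Σ p(x) log(p(x)/q(x))

Computing term by term:
  x=0: 2/5 × log_2[(2/5)/(9/16)] = 2/5 × -0.4919 = -0.1967
  x=1: 3/5 × log_2[(3/5)/(7/16)] = 3/5 × 0.4557 = 0.2734

D_KL(P||Q) = 0.0767 bits

Note: KL divergence is always non-negative and equals 0 iff P = Q.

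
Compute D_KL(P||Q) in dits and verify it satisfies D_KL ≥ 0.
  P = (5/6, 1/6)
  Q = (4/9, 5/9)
0.1404 dits

KL divergence satisfies the Gibbs inequality: D_KL(P||Q) ≥ 0 for all distributions P, Q.

D_KL(P||Q) = Σ p(x) log(p(x)/q(x))
Term by term:
  x=0: 5/6 × log_10[(5/6)/(4/9)] = 0.2275
  x=1: 1/6 × log_10[(1/6)/(5/9)] = -0.0871
D_KL(P||Q) = 0.1404 dits

D_KL(P||Q) = 0.1404 ≥ 0 ✓

This non-negativity is a fundamental property: relative entropy cannot be negative because it measures how different Q is from P.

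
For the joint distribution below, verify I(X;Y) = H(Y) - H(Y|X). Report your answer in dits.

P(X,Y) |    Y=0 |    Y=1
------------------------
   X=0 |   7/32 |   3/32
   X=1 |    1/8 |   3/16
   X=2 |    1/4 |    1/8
I(X;Y) = 0.0154 dits

Mutual information has multiple equivalent forms:
- I(X;Y) = H(X) - H(X|Y)
- I(X;Y) = H(Y) - H(Y|X)
- I(X;Y) = H(X) + H(Y) - H(X,Y)

Computing all quantities:
H(X) = 0.4755, H(Y) = 0.2934, H(X,Y) = 0.7534
H(X|Y) = 0.4600, H(Y|X) = 0.2779

Verification:
H(X) - H(X|Y) = 0.4755 - 0.4600 = 0.0154
H(Y) - H(Y|X) = 0.2934 - 0.2779 = 0.0154
H(X) + H(Y) - H(X,Y) = 0.4755 + 0.2934 - 0.7534 = 0.0154

All forms give I(X;Y) = 0.0154 dits. ✓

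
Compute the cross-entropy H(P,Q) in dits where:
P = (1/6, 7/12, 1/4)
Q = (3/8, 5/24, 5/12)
0.5634 dits

Cross-entropy: H(P,Q) = -Σ p(x) log q(x)

Alternatively: H(P,Q) = H(P) + D_KL(P||Q)
H(P) = 0.4168 dits
D_KL(P||Q) = 0.1467 dits

H(P,Q) = 0.4168 + 0.1467 = 0.5634 dits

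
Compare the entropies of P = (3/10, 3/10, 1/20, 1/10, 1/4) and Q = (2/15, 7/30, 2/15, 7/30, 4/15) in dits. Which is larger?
Q

Computing entropies in dits:
H(P) = 0.6293
H(Q) = 0.6814

Distribution Q has higher entropy.

Intuition: The distribution closer to uniform (more spread out) has higher entropy.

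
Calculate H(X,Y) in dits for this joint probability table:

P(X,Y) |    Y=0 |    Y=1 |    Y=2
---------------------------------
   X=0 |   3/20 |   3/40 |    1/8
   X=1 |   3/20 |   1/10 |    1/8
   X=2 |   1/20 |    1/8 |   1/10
0.9353 dits

Joint entropy is H(X,Y) = -Σ_{x,y} p(x,y) log p(x,y).

Summing over all non-zero entries:
H(X,Y) = -[3/20·log_10(3/20) + 3/40·log_10(3/40) + 1/8·log_10(1/8) + 3/20·log_10(3/20) + 1/10·log_10(1/10) + 1/8·log_10(1/8) + 1/20·log_10(1/20) + 1/8·log_10(1/8) + 1/10·log_10(1/10)]
H(X,Y) = 0.9353 dits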